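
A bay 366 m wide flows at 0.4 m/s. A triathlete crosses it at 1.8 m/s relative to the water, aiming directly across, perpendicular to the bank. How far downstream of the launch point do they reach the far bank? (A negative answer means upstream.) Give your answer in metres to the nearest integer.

81 m

Perpendicular speed = 1.800 m/s; crossing time = 366 / 1.800 = 203.333 s.
Net downstream speed = 0.400 m/s.
Drift = 0.400 × 203.333 = 81.333 m (downstream).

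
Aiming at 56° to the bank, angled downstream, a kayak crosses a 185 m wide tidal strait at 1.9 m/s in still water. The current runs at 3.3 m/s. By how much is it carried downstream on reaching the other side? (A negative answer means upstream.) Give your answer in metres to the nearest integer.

Perpendicular speed = 1.575 m/s; crossing time = 185 / 1.575 = 117.448 s.
Net downstream speed = 4.362 m/s.
Drift = 4.362 × 117.448 = 512.361 m (downstream).

512 m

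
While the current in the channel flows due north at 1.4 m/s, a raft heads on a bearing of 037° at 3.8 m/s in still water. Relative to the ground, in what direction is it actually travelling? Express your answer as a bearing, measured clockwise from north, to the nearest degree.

Taking east as x and north as y: velocity relative to the water = (2.287, 3.035) m/s; the water relative to ground = (0.000, 1.400) m/s.
Velocity relative to ground = (2.287, 3.035) + (0.000, 1.400) = (2.287, 4.435) m/s.
Bearing = atan2(2.29, 4.43) = 27.28° clockwise from north.

027°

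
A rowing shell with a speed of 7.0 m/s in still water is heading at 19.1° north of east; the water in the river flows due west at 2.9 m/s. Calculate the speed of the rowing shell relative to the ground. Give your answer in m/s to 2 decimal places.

Taking east as x and north as y: velocity relative to the water = (6.615, 2.291) m/s; the water relative to ground = (-2.900, 0.000) m/s.
Velocity relative to ground = (6.615, 2.291) + (-2.900, 0.000) = (3.715, 2.291) m/s.
Speed = |(3.715, 2.291)| = 4.364 m/s.

4.36 m/s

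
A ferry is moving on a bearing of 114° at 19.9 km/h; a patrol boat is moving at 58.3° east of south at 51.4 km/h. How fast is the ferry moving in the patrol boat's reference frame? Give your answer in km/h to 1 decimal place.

31.8 km/h

Taking east as x and north as y: ferry velocity = (18.180, -8.094) km/h; patrol boat velocity = (43.732, -27.009) km/h.
Velocity of ferry relative to patrol boat = (18.180, -8.094) − (43.732, -27.009) = (-25.552, 18.915) km/h.
Magnitude = |(-25.552, 18.915)| = 31.791 km/h.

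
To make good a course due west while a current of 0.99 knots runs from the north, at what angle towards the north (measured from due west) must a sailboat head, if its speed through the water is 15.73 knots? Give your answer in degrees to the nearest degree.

4°

The current pushes perpendicular to the desired track; the heading must have a component into the current equal to 0.99 knots: 15.73 sin θ = 0.99.
sin θ = 0.0629, so θ = 3.608°.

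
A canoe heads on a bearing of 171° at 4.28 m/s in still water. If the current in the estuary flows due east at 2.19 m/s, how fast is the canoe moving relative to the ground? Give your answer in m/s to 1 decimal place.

5.1 m/s

Taking east as x and north as y: velocity relative to the water = (0.670, -4.227) m/s; the water relative to ground = (2.190, 0.000) m/s.
Velocity relative to ground = (0.670, -4.227) + (2.190, 0.000) = (2.860, -4.227) m/s.
Speed = |(2.860, -4.227)| = 5.104 m/s.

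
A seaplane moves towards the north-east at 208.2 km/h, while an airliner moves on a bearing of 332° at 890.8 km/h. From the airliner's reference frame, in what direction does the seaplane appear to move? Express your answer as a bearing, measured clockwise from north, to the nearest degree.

Taking east as x and north as y: seaplane velocity = (147.220, 147.220) km/h; airliner velocity = (-418.205, 786.530) km/h.
Velocity of seaplane relative to airliner = (147.220, 147.220) − (-418.205, 786.530) = (565.425, -639.310) km/h.
Bearing = atan2(565.42, -639.31) = 138.51° clockwise from north.

139°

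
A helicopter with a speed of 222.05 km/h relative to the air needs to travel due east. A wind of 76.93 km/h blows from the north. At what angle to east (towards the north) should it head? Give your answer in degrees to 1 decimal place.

The wind pushes perpendicular to the desired track; the heading must have a component into the wind equal to 76.93 km/h: 222.05 sin θ = 76.93.
sin θ = 0.3465, so θ = 20.271°.

20.3°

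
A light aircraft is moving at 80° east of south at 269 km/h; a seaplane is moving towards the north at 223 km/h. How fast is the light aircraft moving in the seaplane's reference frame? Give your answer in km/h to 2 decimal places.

378.05 km/h

Taking east as x and north as y: light aircraft velocity = (264.913, -46.711) km/h; seaplane velocity = (0.000, 223.000) km/h.
Velocity of light aircraft relative to seaplane = (264.913, -46.711) − (0.000, 223.000) = (264.913, -269.711) km/h.
Magnitude = |(264.913, -269.711)| = 378.052 km/h.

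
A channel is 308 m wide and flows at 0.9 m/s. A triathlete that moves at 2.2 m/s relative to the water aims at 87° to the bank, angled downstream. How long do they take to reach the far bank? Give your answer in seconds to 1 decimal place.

140.2 s

The component of the triathlete's velocity perpendicular to the bank is 2.2 × sin 87° = 2.197 m/s.
The flow acts along the bank and has no component across it.
Time = 308 / 2.197 = 140.192 s.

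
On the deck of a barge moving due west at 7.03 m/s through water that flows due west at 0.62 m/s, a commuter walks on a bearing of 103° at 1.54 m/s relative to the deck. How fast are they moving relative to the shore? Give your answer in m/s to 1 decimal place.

6.2 m/s

In east/north components (m/s): commuter relative to barge = (1.501, -0.346); barge relative to water = (-7.030, 0.000); water relative to ground = (-0.620, 0.000).
Sum = (-6.149, -0.346) m/s.
Speed = |(-6.149, -0.346)| = 6.159 m/s.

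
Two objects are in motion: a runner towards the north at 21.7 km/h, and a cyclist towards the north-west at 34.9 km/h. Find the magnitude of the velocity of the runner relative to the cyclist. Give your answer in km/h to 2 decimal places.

Taking east as x and north as y: runner velocity = (0.000, 21.700) km/h; cyclist velocity = (-24.678, 24.678) km/h.
Velocity of runner relative to cyclist = (0.000, 21.700) − (-24.678, 24.678) = (24.678, -2.978) km/h.
Magnitude = |(24.678, -2.978)| = 24.857 km/h.

24.86 km/h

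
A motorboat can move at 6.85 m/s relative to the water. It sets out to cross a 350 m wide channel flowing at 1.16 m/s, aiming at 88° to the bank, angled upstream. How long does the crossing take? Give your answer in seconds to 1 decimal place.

51.1 s

The component of the motorboat's velocity perpendicular to the bank is 6.85 × sin 88° = 6.846 m/s.
The flow acts along the bank and has no component across it.
Time = 350 / 6.846 = 51.126 s.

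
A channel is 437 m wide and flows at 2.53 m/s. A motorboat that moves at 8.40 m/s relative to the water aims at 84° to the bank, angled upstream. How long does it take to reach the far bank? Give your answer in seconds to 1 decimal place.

52.3 s

The component of the motorboat's velocity perpendicular to the bank is 8.40 × sin 84° = 8.354 m/s.
Only the cross-stream component determines the crossing time; the current contributes nothing perpendicular to the bank.
Time = 437 / 8.354 = 52.310 s.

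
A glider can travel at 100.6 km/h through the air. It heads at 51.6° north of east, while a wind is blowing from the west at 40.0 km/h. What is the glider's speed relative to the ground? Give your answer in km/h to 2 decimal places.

Taking east as x and north as y: velocity relative to the air = (62.487, 78.840) km/h; the air relative to ground = (40.000, 0.000) km/h.
Velocity relative to ground = (62.487, 78.840) + (40.000, 0.000) = (102.487, 78.840) km/h.
Speed = |(102.487, 78.840)| = 129.303 km/h.

129.30 km/h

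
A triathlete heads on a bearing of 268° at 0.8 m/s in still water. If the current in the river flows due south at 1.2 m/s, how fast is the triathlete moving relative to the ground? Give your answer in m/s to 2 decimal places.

1.47 m/s

Taking east as x and north as y: velocity relative to the water = (-0.800, -0.028) m/s; the water relative to ground = (0.000, -1.200) m/s.
Velocity relative to ground = (-0.800, -0.028) + (0.000, -1.200) = (-0.800, -1.228) m/s.
Speed = |(-0.800, -1.228)| = 1.465 m/s.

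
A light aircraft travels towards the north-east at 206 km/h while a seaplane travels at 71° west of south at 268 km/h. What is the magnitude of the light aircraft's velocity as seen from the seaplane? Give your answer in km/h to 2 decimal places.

Taking east as x and north as y: light aircraft velocity = (145.664, 145.664) km/h; seaplane velocity = (-253.399, -87.252) km/h.
Velocity of light aircraft relative to seaplane = (145.664, 145.664) − (-253.399, -87.252) = (399.063, 232.916) km/h.
Magnitude = |(399.063, 232.916)| = 462.062 km/h.

462.06 km/h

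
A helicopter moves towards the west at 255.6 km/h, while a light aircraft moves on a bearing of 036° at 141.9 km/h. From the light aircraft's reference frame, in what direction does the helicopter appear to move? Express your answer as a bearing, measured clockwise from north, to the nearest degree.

251°

Taking east as x and north as y: helicopter velocity = (-255.600, 0.000) km/h; light aircraft velocity = (83.407, 114.800) km/h.
Velocity of helicopter relative to light aircraft = (-255.600, 0.000) − (83.407, 114.800) = (-339.007, -114.800) km/h.
Bearing = atan2(-339.01, -114.80) = 251.29° clockwise from north.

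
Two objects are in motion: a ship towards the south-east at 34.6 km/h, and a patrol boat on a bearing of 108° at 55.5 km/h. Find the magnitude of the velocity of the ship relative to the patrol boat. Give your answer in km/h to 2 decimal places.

29.25 km/h

Taking east as x and north as y: ship velocity = (24.466, -24.466) km/h; patrol boat velocity = (52.784, -17.150) km/h.
Velocity of ship relative to patrol boat = (24.466, -24.466) − (52.784, -17.150) = (-28.318, -7.315) km/h.
Magnitude = |(-28.318, -7.315)| = 29.247 km/h.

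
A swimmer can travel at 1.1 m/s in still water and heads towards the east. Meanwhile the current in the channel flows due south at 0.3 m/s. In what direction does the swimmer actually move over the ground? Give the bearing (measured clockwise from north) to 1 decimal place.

Taking east as x and north as y: velocity relative to the water = (1.100, 0.000) m/s; the water relative to ground = (0.000, -0.300) m/s.
Velocity relative to ground = (1.100, 0.000) + (0.000, -0.300) = (1.100, -0.300) m/s.
Bearing = atan2(1.10, -0.30) = 105.26° clockwise from north.

105.3°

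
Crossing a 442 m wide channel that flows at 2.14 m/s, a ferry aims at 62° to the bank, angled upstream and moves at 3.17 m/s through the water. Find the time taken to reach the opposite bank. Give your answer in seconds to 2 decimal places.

157.92 s

The component of the ferry's velocity perpendicular to the bank is 3.17 × sin 62° = 2.799 m/s.
Only the cross-stream component determines the crossing time; the current contributes nothing perpendicular to the bank.
Time = 442 / 2.799 = 157.917 s.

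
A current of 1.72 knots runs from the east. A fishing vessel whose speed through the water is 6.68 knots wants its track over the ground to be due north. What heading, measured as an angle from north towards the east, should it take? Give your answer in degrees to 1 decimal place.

14.9°

The current pushes perpendicular to the desired track; the heading must have a component into the current equal to 1.72 knots: 6.68 sin θ = 1.72.
sin θ = 0.2575, so θ = 14.921°.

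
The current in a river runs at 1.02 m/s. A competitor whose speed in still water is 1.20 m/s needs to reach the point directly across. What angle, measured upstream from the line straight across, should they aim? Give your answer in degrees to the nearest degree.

To cancel the current, the upstream component of the competitor's velocity must equal the flow: 1.20 sin θ = 1.02.
sin θ = 1.02 / 1.20 = 0.8500.
θ = arcsin(0.8500) = 58.212°.

58°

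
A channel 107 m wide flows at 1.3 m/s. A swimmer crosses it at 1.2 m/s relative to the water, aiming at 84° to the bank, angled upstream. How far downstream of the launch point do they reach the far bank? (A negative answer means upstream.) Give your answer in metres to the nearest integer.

105 m

Perpendicular speed = 1.193 m/s; crossing time = 107 / 1.193 = 89.658 s.
Net downstream speed = 1.175 m/s.
Drift = 1.175 × 89.658 = 105.309 m (downstream).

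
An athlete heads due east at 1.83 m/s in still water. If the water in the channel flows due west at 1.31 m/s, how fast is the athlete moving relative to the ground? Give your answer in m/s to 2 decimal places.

Taking east as x and north as y: velocity relative to the water = (1.830, 0.000) m/s; the water relative to ground = (-1.310, 0.000) m/s.
Velocity relative to ground = (1.830, 0.000) + (-1.310, 0.000) = (0.520, 0.000) m/s.
Speed = |(0.520, 0.000)| = 0.520 m/s.

0.52 m/s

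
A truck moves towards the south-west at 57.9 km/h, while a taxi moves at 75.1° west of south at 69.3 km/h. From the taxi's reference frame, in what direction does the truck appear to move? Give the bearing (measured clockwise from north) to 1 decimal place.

131.6°

Taking east as x and north as y: truck velocity = (-40.941, -40.941) km/h; taxi velocity = (-66.970, -17.819) km/h.
Velocity of truck relative to taxi = (-40.941, -40.941) − (-66.970, -17.819) = (26.028, -23.122) km/h.
Bearing = atan2(26.03, -23.12) = 131.62° clockwise from north.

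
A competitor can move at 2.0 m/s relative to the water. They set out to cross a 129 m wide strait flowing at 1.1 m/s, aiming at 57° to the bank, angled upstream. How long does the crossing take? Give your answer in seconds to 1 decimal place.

The component of the competitor's velocity perpendicular to the bank is 2.0 × sin 57° = 1.677 m/s.
The flow acts along the bank and has no component across it.
Time = 129 / 1.677 = 76.907 s.

76.9 s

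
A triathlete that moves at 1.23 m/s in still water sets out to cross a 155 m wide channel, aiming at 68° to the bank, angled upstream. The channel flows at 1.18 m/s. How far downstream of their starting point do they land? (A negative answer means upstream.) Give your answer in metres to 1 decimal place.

Perpendicular speed = 1.140 m/s; crossing time = 155 / 1.140 = 135.913 s.
Net downstream speed = 0.719 m/s.
Drift = 0.719 × 135.913 = 97.753 m (downstream).

97.8 m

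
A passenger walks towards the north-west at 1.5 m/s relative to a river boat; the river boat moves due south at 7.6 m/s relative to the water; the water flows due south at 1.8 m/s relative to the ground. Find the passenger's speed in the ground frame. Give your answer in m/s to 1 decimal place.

8.4 m/s

In east/north components (m/s): passenger relative to river boat = (-1.061, 1.061); river boat relative to water = (0.000, -7.600); water relative to ground = (0.000, -1.800).
Sum = (-1.061, -8.339) m/s.
Speed = |(-1.061, -8.339)| = 8.407 m/s.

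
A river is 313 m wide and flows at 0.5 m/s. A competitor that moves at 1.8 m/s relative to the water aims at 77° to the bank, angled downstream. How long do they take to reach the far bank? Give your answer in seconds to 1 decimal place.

178.5 s

The component of the competitor's velocity perpendicular to the bank is 1.8 × sin 77° = 1.754 m/s.
Only the cross-stream component determines the crossing time; the current contributes nothing perpendicular to the bank.
Time = 313 / 1.754 = 178.463 s.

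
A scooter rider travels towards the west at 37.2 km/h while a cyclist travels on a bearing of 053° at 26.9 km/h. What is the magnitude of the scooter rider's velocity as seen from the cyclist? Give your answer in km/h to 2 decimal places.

60.88 km/h

Taking east as x and north as y: scooter rider velocity = (-37.200, 0.000) km/h; cyclist velocity = (21.483, 16.189) km/h.
Velocity of scooter rider relative to cyclist = (-37.200, 0.000) − (21.483, 16.189) = (-58.683, -16.189) km/h.
Magnitude = |(-58.683, -16.189)| = 60.875 km/h.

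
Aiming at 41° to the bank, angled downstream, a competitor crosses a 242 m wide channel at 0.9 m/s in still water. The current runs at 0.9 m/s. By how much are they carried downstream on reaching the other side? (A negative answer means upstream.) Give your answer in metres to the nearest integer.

Perpendicular speed = 0.590 m/s; crossing time = 242 / 0.590 = 409.855 s.
Net downstream speed = 1.579 m/s.
Drift = 1.579 × 409.855 = 647.258 m (downstream).

647 m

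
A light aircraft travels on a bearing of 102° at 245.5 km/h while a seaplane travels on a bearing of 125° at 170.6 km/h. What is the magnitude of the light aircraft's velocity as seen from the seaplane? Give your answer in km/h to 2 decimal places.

Taking east as x and north as y: light aircraft velocity = (240.135, -51.042) km/h; seaplane velocity = (139.747, -97.852) km/h.
Velocity of light aircraft relative to seaplane = (240.135, -51.042) − (139.747, -97.852) = (100.388, 46.810) km/h.
Magnitude = |(100.388, 46.810)| = 110.765 km/h.

110.77 km/h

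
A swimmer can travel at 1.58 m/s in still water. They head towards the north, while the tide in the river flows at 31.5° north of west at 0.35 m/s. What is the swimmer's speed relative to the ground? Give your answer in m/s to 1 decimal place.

Taking east as x and north as y: velocity relative to the water = (0.000, 1.580) m/s; the water relative to ground = (-0.298, 0.183) m/s.
Velocity relative to ground = (0.000, 1.580) + (-0.298, 0.183) = (-0.298, 1.763) m/s.
Speed = |(-0.298, 1.763)| = 1.788 m/s.

1.8 m/s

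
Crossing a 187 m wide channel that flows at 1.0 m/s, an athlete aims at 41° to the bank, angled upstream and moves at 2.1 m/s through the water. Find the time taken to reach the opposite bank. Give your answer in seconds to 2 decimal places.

The component of the athlete's velocity perpendicular to the bank is 2.1 × sin 41° = 1.378 m/s.
The flow acts along the bank and has no component across it.
Time = 187 / 1.378 = 135.731 s.

135.73 s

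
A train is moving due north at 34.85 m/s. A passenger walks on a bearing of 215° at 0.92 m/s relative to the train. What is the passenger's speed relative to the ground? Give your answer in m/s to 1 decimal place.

Taking east as x and north as y: train velocity = (0.000, 34.850) m/s; passenger velocity relative to train = (-0.528, -0.754) m/s.
Velocity relative to ground = (0.000, 34.850) + (-0.528, -0.754) = (-0.528, 34.096) m/s.
Speed = |(-0.528, 34.096)| = 34.100 m/s.

34.1 m/s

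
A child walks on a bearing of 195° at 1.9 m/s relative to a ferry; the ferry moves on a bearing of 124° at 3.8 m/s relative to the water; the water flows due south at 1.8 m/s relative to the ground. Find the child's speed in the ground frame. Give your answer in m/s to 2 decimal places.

6.34 m/s

In east/north components (m/s): child relative to ferry = (-0.492, -1.835); ferry relative to water = (3.150, -2.125); water relative to ground = (0.000, -1.800).
Sum = (2.659, -5.760) m/s.
Speed = |(2.659, -5.760)| = 6.344 m/s.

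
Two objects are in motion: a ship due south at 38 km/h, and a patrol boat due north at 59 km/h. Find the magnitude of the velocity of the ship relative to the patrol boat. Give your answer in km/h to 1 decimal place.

97.0 km/h

Taking east as x and north as y: ship velocity = (0.000, -38.000) km/h; patrol boat velocity = (0.000, 59.000) km/h.
Velocity of ship relative to patrol boat = (0.000, -38.000) − (0.000, 59.000) = (0.000, -97.000) km/h.
Magnitude = |(0.000, -97.000)| = 97.000 km/h.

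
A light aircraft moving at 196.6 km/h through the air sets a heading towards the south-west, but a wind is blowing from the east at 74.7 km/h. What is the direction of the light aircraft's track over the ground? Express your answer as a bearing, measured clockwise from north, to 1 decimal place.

237.0°

Taking east as x and north as y: velocity relative to the air = (-139.017, -139.017) km/h; the air relative to ground = (-74.700, 0.000) km/h.
Velocity relative to ground = (-139.017, -139.017) + (-74.700, 0.000) = (-213.717, -139.017) km/h.
Bearing = atan2(-213.72, -139.02) = 236.96° clockwise from north.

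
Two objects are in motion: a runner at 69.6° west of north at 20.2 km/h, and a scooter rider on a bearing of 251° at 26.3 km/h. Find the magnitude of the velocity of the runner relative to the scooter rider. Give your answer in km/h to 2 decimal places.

Taking east as x and north as y: runner velocity = (-18.933, 7.041) km/h; scooter rider velocity = (-24.867, -8.562) km/h.
Velocity of runner relative to scooter rider = (-18.933, 7.041) − (-24.867, -8.562) = (5.934, 15.604) km/h.
Magnitude = |(5.934, 15.604)| = 16.694 km/h.

16.69 km/h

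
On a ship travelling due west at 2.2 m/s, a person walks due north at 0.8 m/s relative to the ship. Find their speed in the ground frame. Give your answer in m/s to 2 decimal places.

Taking east as x and north as y: ship velocity = (-2.200, 0.000) m/s; person velocity relative to ship = (0.000, 0.800) m/s.
Velocity relative to ground = (-2.200, 0.000) + (0.000, 0.800) = (-2.200, 0.800) m/s.
Speed = |(-2.200, 0.800)| = 2.341 m/s.

2.34 m/s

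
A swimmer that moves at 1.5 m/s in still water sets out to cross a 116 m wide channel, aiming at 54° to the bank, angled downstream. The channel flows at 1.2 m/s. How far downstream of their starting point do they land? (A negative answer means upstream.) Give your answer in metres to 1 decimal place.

Perpendicular speed = 1.214 m/s; crossing time = 116 / 1.214 = 95.589 s.
Net downstream speed = 2.082 m/s.
Drift = 2.082 × 95.589 = 198.986 m (downstream).

199.0 m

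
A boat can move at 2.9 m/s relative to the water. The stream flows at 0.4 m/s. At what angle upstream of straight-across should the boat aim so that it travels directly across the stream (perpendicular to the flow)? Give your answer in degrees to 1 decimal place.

7.9°

To cancel the current, the upstream component of the boat's velocity must equal the flow: 2.9 sin θ = 0.4.
sin θ = 0.4 / 2.9 = 0.1379.
θ = arcsin(0.1379) = 7.928°.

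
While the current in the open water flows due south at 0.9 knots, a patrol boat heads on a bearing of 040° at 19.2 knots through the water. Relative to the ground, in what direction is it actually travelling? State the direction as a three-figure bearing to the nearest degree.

Taking east as x and north as y: velocity relative to the water = (12.342, 14.708) knots; the water relative to ground = (0.000, -0.900) knots.
Velocity relative to ground = (12.342, 14.708) + (0.000, -0.900) = (12.342, 13.808) knots.
Bearing = atan2(12.34, 13.81) = 41.79° clockwise from north.

042°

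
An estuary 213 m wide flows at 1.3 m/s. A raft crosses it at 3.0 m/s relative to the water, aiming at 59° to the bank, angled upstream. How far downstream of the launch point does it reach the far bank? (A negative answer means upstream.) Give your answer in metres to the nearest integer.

-20 m

Perpendicular speed = 2.572 m/s; crossing time = 213 / 2.572 = 82.831 s.
Net downstream speed = -0.245 m/s.
Drift = -0.245 × 82.831 = -20.303 m (upstream).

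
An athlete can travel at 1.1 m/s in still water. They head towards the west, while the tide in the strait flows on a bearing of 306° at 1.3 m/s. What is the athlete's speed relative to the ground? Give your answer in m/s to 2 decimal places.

Taking east as x and north as y: velocity relative to the water = (-1.100, 0.000) m/s; the water relative to ground = (-1.052, 0.764) m/s.
Velocity relative to ground = (-1.100, 0.000) + (-1.052, 0.764) = (-2.152, 0.764) m/s.
Speed = |(-2.152, 0.764)| = 2.283 m/s.

2.28 m/s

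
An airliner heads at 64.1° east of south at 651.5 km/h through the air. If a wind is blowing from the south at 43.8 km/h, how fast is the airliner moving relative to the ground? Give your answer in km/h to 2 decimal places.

Taking east as x and north as y: velocity relative to the air = (586.062, -284.576) km/h; the air relative to ground = (0.000, 43.800) km/h.
Velocity relative to ground = (586.062, -284.576) + (0.000, 43.800) = (586.062, -240.776) km/h.
Speed = |(586.062, -240.776)| = 633.594 km/h.

633.59 km/h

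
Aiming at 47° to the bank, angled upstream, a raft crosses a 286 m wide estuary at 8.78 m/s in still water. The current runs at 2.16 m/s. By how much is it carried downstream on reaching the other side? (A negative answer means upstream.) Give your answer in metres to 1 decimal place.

-170.5 m

Perpendicular speed = 6.421 m/s; crossing time = 286 / 6.421 = 44.539 s.
Net downstream speed = -3.828 m/s.
Drift = -3.828 × 44.539 = -170.494 m (upstream).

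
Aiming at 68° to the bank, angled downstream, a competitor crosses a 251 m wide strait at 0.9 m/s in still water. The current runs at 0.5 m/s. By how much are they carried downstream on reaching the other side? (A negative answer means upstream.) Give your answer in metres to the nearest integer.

Perpendicular speed = 0.834 m/s; crossing time = 251 / 0.834 = 300.791 s.
Net downstream speed = 0.837 m/s.
Drift = 0.837 × 300.791 = 251.806 m (downstream).

252 m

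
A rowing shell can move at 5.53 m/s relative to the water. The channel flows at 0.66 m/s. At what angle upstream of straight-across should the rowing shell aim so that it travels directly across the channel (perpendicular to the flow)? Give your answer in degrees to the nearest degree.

7°

To cancel the current, the upstream component of the rowing shell's velocity must equal the flow: 5.53 sin θ = 0.66.
sin θ = 0.66 / 5.53 = 0.1193.
θ = arcsin(0.1193) = 6.855°.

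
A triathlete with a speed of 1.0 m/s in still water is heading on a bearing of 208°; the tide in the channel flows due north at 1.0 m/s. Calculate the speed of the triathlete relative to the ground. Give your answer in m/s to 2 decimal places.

Taking east as x and north as y: velocity relative to the water = (-0.469, -0.883) m/s; the water relative to ground = (0.000, 1.000) m/s.
Velocity relative to ground = (-0.469, -0.883) + (0.000, 1.000) = (-0.469, 0.117) m/s.
Speed = |(-0.469, 0.117)| = 0.484 m/s.

0.48 m/s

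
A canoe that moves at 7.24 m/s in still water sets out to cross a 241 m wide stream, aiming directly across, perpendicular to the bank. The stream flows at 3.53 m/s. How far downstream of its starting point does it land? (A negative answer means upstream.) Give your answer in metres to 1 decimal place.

Perpendicular speed = 7.240 m/s; crossing time = 241 / 7.240 = 33.287 s.
Net downstream speed = 3.530 m/s.
Drift = 3.530 × 33.287 = 117.504 m (downstream).

117.5 m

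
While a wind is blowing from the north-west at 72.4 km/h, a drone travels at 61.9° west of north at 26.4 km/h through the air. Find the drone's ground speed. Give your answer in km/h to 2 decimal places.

47.76 km/h

Taking east as x and north as y: velocity relative to the air = (-23.288, 12.435) km/h; the air relative to ground = (51.195, -51.195) km/h.
Velocity relative to ground = (-23.288, 12.435) + (51.195, -51.195) = (27.906, -38.760) km/h.
Speed = |(27.906, -38.760)| = 47.761 km/h.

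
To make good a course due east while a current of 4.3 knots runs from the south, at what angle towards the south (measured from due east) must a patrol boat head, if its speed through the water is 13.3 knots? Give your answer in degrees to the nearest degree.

19°

The current pushes perpendicular to the desired track; the heading must have a component into the current equal to 4.3 knots: 13.3 sin θ = 4.3.
sin θ = 0.3233, so θ = 18.863°.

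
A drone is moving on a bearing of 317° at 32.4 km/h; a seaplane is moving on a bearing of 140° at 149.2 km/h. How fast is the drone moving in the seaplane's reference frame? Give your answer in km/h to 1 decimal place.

181.6 km/h

Taking east as x and north as y: drone velocity = (-22.097, 23.696) km/h; seaplane velocity = (95.904, -114.294) km/h.
Velocity of drone relative to seaplane = (-22.097, 23.696) − (95.904, -114.294) = (-118.001, 137.990) km/h.
Magnitude = |(-118.001, 137.990)| = 181.564 km/h.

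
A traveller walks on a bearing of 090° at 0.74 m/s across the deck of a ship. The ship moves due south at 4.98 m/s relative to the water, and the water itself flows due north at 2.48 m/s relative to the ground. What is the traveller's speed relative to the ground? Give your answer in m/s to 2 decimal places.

In east/north components (m/s): traveller relative to ship = (0.740, 0.000); ship relative to water = (0.000, -4.980); water relative to ground = (0.000, 2.480).
Sum = (0.740, -2.500) m/s.
Speed = |(0.740, -2.500)| = 2.607 m/s.

2.61 m/s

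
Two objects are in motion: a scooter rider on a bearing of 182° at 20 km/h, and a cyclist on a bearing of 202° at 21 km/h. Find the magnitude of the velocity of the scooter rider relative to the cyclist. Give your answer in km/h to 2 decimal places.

7.19 km/h

Taking east as x and north as y: scooter rider velocity = (-0.698, -19.988) km/h; cyclist velocity = (-7.867, -19.471) km/h.
Velocity of scooter rider relative to cyclist = (-0.698, -19.988) − (-7.867, -19.471) = (7.169, -0.517) km/h.
Magnitude = |(7.169, -0.517)| = 7.187 km/h.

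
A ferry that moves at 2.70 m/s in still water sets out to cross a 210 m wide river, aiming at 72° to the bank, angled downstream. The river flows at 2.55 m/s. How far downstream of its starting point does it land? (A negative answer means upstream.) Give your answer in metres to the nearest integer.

277 m

Perpendicular speed = 2.568 m/s; crossing time = 210 / 2.568 = 81.780 s.
Net downstream speed = 3.384 m/s.
Drift = 3.384 × 81.780 = 276.773 m (downstream).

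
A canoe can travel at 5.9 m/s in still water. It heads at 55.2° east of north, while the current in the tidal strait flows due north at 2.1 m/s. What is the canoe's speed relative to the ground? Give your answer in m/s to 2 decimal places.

7.30 m/s

Taking east as x and north as y: velocity relative to the water = (4.845, 3.367) m/s; the water relative to ground = (0.000, 2.100) m/s.
Velocity relative to ground = (4.845, 3.367) + (0.000, 2.100) = (4.845, 5.467) m/s.
Speed = |(4.845, 5.467)| = 7.305 m/s.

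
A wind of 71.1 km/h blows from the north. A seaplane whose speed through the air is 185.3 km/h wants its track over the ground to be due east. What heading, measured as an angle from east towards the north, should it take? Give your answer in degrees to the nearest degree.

The wind pushes perpendicular to the desired track; the heading must have a component into the wind equal to 71.1 km/h: 185.3 sin θ = 71.1.
sin θ = 0.3837, so θ = 22.563°.

23°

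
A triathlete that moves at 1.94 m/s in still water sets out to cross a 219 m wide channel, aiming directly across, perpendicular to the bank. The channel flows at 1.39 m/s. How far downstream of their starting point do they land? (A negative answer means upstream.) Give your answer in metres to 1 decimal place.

Perpendicular speed = 1.940 m/s; crossing time = 219 / 1.940 = 112.887 s.
Net downstream speed = 1.390 m/s.
Drift = 1.390 × 112.887 = 156.912 m (downstream).

156.9 m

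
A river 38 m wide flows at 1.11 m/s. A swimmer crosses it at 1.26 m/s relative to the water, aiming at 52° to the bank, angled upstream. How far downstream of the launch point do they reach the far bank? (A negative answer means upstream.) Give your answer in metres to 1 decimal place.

12.8 m

Perpendicular speed = 0.993 m/s; crossing time = 38 / 0.993 = 38.272 s.
Net downstream speed = 0.334 m/s.
Drift = 0.334 × 38.272 = 12.793 m (downstream).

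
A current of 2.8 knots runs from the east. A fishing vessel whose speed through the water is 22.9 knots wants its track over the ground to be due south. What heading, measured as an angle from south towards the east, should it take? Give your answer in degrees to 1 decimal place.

The current pushes perpendicular to the desired track; the heading must have a component into the current equal to 2.8 knots: 22.9 sin θ = 2.8.
sin θ = 0.1223, so θ = 7.023°.

7.0°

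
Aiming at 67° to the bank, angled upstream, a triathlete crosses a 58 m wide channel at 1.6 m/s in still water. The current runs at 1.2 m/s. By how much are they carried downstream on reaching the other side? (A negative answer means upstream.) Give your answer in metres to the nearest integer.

23 m

Perpendicular speed = 1.473 m/s; crossing time = 58 / 1.473 = 39.381 s.
Net downstream speed = 0.575 m/s.
Drift = 0.575 × 39.381 = 22.637 m (downstream).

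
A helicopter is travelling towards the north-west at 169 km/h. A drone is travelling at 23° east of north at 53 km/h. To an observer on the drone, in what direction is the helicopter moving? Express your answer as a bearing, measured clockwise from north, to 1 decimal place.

296.8°

Taking east as x and north as y: helicopter velocity = (-119.501, 119.501) km/h; drone velocity = (20.709, 48.787) km/h.
Velocity of helicopter relative to drone = (-119.501, 119.501) − (20.709, 48.787) = (-140.210, 70.714) km/h.
Bearing = atan2(-140.21, 70.71) = 296.76° clockwise from north.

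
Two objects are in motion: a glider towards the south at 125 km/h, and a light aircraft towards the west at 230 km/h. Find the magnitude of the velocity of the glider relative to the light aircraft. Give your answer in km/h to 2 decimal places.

261.77 km/h

Taking east as x and north as y: glider velocity = (0.000, -125.000) km/h; light aircraft velocity = (-230.000, 0.000) km/h.
Velocity of glider relative to light aircraft = (0.000, -125.000) − (-230.000, 0.000) = (230.000, -125.000) km/h.
Magnitude = |(230.000, -125.000)| = 261.773 km/h.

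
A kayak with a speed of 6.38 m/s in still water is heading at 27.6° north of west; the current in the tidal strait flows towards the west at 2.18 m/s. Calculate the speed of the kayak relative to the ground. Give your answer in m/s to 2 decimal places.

8.37 m/s

Taking east as x and north as y: velocity relative to the water = (-5.654, 2.956) m/s; the water relative to ground = (-2.180, 0.000) m/s.
Velocity relative to ground = (-5.654, 2.956) + (-2.180, 0.000) = (-7.834, 2.956) m/s.
Speed = |(-7.834, 2.956)| = 8.373 m/s.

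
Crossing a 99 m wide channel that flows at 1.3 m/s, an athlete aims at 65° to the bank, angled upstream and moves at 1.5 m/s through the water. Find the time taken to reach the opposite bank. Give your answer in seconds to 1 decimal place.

72.8 s

The component of the athlete's velocity perpendicular to the bank is 1.5 × sin 65° = 1.359 m/s.
The flow acts along the bank and has no component across it.
Time = 99 / 1.359 = 72.823 s.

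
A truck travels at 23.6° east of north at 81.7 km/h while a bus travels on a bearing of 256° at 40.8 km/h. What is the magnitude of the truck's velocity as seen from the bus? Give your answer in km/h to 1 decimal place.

111.4 km/h

Taking east as x and north as y: truck velocity = (32.709, 74.867) km/h; bus velocity = (-39.588, -9.870) km/h.
Velocity of truck relative to bus = (32.709, 74.867) − (-39.588, -9.870) = (72.297, 84.737) km/h.
Magnitude = |(72.297, 84.737)| = 111.388 km/h.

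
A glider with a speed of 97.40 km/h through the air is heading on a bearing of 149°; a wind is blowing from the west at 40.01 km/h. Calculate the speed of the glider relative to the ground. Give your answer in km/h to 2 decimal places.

122.89 km/h

Taking east as x and north as y: velocity relative to the air = (50.165, -83.488) km/h; the air relative to ground = (40.010, 0.000) km/h.
Velocity relative to ground = (50.165, -83.488) + (40.010, 0.000) = (90.175, -83.488) km/h.
Speed = |(90.175, -83.488)| = 122.889 km/h.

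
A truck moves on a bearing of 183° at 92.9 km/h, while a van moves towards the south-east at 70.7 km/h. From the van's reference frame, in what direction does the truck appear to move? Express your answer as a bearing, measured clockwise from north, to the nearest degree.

Taking east as x and north as y: truck velocity = (-4.862, -92.773) km/h; van velocity = (49.992, -49.992) km/h.
Velocity of truck relative to van = (-4.862, -92.773) − (49.992, -49.992) = (-54.854, -42.780) km/h.
Bearing = atan2(-54.85, -42.78) = 232.05° clockwise from north.

232°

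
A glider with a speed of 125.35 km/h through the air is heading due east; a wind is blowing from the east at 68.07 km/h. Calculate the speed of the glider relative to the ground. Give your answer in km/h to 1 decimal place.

57.3 km/h

Taking east as x and north as y: velocity relative to the air = (125.350, 0.000) km/h; the air relative to ground = (-68.070, 0.000) km/h.
Velocity relative to ground = (125.350, 0.000) + (-68.070, 0.000) = (57.280, 0.000) km/h.
Speed = |(57.280, 0.000)| = 57.280 km/h.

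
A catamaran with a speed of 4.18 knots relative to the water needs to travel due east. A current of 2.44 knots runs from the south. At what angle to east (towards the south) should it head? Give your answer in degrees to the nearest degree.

36°

The current pushes perpendicular to the desired track; the heading must have a component into the current equal to 2.44 knots: 4.18 sin θ = 2.44.
sin θ = 0.5837, so θ = 35.713°.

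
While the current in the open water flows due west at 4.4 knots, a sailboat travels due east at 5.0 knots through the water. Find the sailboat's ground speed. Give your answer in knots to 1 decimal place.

0.6 knots

Taking east as x and north as y: velocity relative to the water = (5.000, 0.000) knots; the water relative to ground = (-4.400, 0.000) knots.
Velocity relative to ground = (5.000, 0.000) + (-4.400, 0.000) = (0.600, 0.000) knots.
Speed = |(0.600, 0.000)| = 0.600 knots.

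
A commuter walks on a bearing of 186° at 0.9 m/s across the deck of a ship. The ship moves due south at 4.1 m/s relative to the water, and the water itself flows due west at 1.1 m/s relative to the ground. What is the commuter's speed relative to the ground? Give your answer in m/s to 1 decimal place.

5.1 m/s

In east/north components (m/s): commuter relative to ship = (-0.094, -0.895); ship relative to water = (0.000, -4.100); water relative to ground = (-1.100, 0.000).
Sum = (-1.194, -4.995) m/s.
Speed = |(-1.194, -4.995)| = 5.136 m/s.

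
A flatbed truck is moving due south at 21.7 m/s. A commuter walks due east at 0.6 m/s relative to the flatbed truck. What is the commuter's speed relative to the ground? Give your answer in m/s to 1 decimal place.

Taking east as x and north as y: flatbed truck velocity = (0.000, -21.700) m/s; commuter velocity relative to flatbed truck = (0.600, 0.000) m/s.
Velocity relative to ground = (0.000, -21.700) + (0.600, 0.000) = (0.600, -21.700) m/s.
Speed = |(0.600, -21.700)| = 21.708 m/s.

21.7 m/s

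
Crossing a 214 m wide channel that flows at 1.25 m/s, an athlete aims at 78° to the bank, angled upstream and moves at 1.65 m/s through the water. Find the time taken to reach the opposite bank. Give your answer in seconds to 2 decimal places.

The component of the athlete's velocity perpendicular to the bank is 1.65 × sin 78° = 1.614 m/s.
The flow acts along the bank and has no component across it.
Time = 214 / 1.614 = 132.594 s.

132.59 s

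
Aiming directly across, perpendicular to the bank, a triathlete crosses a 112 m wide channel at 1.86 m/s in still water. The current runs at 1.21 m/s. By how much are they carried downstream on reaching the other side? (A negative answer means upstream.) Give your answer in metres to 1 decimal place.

Perpendicular speed = 1.860 m/s; crossing time = 112 / 1.860 = 60.215 s.
Net downstream speed = 1.210 m/s.
Drift = 1.210 × 60.215 = 72.860 m (downstream).

72.9 m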